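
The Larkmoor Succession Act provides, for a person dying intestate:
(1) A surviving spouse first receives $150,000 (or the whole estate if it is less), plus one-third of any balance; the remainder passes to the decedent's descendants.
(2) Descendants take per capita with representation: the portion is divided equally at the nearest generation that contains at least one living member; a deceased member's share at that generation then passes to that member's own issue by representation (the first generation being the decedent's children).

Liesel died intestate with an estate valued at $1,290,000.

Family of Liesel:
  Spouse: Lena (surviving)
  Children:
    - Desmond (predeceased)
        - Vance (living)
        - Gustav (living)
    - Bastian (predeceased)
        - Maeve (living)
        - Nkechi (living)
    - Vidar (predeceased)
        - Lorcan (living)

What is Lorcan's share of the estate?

Lena first takes $150,000, leaving a balance of $1,140,000. Lena then takes one-third of the balance ($380,000), for a total of $530,000. The remaining $760,000 passes to the descendants.
No child survives, so the initial division is made at the grandchildren's generation.
The descendants' portion ($760,000) is divided into 5 shares of $152,000: Vance, Gustav, Maeve, Nkechi, and Lorcan each take $152,000.

Lorcan receives $152,000.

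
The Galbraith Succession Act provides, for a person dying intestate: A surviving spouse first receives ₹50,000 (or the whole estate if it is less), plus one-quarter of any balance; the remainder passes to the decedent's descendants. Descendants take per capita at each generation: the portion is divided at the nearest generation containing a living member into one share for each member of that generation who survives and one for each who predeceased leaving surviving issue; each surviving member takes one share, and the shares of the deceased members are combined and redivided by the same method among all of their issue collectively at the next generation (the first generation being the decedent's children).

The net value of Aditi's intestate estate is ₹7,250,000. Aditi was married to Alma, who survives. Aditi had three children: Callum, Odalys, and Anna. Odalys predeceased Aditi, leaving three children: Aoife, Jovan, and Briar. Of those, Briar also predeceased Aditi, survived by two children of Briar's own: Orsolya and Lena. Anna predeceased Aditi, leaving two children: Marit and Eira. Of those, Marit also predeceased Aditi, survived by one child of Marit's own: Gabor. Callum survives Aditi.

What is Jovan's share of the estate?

Alma first takes ₹50,000, leaving a balance of ₹7,200,000. Alma then takes one-quarter of the balance (₹1,800,000), for a total of ₹1,850,000. The remaining ₹5,400,000 passes to the descendants.
The descendants' portion (₹5,400,000) is divided at the children's generation into 3 shares of ₹1,800,000. Callum takes ₹1,800,000. The 2 shares of the deceased (Odalys and Anna) are combined into a pool of ₹3,600,000.
That pool (₹3,600,000) is divided at the grandchildren's generation into 5 shares of ₹720,000. Aoife, Jovan, and Eira each take ₹720,000. The 2 shares of the deceased (Briar and Marit) are combined into a pool of ₹1,440,000.
That pool (₹1,440,000) is divided at the great-grandchildren's generation equally among Orsolya, Lena, and Gabor: ₹480,000 each.

Jovan receives ₹720,000.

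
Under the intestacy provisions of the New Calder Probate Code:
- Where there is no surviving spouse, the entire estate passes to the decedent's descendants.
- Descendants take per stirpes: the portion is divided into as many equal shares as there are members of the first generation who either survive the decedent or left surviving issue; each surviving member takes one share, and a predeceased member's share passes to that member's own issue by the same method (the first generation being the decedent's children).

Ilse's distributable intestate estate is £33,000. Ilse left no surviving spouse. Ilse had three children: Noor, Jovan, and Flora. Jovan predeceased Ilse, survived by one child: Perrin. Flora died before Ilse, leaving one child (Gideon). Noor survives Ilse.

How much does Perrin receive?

Perrin receives £11,000.

The entire £33,000 passes to the descendants.
That amount (£33,000) is divided into 3 shares of £11,000: Noor takes £11,000; Jovan's £11,000 share passes to Jovan's issue; Flora's £11,000 share passes to Flora's issue.
Jovan's share (£11,000) passes entirely to Perrin.
Flora's share (£11,000) passes entirely to Gideon.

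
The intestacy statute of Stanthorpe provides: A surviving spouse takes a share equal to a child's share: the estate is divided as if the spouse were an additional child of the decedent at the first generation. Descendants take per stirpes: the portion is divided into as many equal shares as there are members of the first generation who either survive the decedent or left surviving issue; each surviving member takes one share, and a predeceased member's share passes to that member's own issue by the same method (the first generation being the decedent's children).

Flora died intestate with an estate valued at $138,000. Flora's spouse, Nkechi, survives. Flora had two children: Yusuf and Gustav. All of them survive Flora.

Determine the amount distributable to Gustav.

The spouse counts as an additional share at the children's level, so there are 3 primary shares of $46,000. Nkechi takes one such share ($46,000).
The children's combined portion ($92,000) is divided into 2 shares of $46,000: Yusuf and Gustav each take $46,000.

Gustav receives $46,000.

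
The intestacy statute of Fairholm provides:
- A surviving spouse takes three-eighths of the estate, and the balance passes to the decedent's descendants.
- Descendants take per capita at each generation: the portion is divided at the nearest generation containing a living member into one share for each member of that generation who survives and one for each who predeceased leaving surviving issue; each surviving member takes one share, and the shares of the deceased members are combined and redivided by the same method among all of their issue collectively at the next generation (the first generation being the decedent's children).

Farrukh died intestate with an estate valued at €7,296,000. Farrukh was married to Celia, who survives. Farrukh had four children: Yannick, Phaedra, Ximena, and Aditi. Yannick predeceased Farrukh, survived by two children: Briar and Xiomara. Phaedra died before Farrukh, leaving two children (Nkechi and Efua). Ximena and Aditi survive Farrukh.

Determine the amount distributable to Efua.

Celia takes three-eighths of €7,296,000 = €2,736,000. The remaining €4,560,000 passes to the descendants.
The descendants' portion (€4,560,000) is divided at the children's generation into 4 shares of €1,140,000. Ximena and Aditi each take €1,140,000. The 2 shares of the deceased (Yannick and Phaedra) are combined into a pool of €2,280,000.
That pool (€2,280,000) is divided at the grandchildren's generation equally among Briar, Xiomara, Nkechi, and Efua: €570,000 each.

Efua receives €570,000.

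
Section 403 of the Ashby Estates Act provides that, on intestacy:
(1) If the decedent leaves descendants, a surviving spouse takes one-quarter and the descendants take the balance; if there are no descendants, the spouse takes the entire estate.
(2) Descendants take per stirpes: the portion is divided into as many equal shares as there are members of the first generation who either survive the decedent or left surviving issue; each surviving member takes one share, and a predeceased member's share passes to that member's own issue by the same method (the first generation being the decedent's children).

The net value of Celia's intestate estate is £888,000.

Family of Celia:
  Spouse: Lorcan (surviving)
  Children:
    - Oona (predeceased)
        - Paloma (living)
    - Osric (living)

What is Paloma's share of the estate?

Lorcan takes one-quarter of £888,000 = £222,000. The remaining £666,000 passes to the descendants.
The descendants' portion (£666,000) is divided into 2 shares of £333,000: Osric takes £333,000; Oona's £333,000 share passes to Oona's issue.
Oona's share (£333,000) passes entirely to Paloma.

Paloma receives £333,000.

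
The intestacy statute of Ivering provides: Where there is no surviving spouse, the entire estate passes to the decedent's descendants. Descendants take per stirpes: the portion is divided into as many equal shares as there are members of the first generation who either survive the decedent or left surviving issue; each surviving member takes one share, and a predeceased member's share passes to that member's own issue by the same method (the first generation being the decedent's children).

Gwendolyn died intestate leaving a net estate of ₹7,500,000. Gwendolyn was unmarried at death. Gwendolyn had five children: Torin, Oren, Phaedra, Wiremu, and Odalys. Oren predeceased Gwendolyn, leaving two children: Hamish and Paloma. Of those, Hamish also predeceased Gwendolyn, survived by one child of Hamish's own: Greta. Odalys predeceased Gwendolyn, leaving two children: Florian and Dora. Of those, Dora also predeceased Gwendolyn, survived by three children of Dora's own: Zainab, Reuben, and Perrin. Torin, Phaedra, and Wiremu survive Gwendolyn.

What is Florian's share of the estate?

Florian receives ₹750,000.

The entire ₹7,500,000 passes to the descendants.
That amount (₹7,500,000) is divided into 5 shares of ₹1,500,000: Torin, Phaedra, and Wiremu each take ₹1,500,000; Oren's ₹1,500,000 share passes to Oren's issue; Odalys's ₹1,500,000 share passes to Odalys's issue.
Oren's share (₹1,500,000) is divided into 2 shares of ₹750,000: Paloma takes ₹750,000; Hamish's ₹750,000 share passes to Hamish's issue.
Hamish's share (₹750,000) passes entirely to Greta.
Odalys's share (₹1,500,000) is divided into 2 shares of ₹750,000: Florian takes ₹750,000; Dora's ₹750,000 share passes to Dora's issue.
Dora's share (₹750,000) is divided into 3 shares of ₹250,000: Zainab, Reuben, and Perrin each take ₹250,000.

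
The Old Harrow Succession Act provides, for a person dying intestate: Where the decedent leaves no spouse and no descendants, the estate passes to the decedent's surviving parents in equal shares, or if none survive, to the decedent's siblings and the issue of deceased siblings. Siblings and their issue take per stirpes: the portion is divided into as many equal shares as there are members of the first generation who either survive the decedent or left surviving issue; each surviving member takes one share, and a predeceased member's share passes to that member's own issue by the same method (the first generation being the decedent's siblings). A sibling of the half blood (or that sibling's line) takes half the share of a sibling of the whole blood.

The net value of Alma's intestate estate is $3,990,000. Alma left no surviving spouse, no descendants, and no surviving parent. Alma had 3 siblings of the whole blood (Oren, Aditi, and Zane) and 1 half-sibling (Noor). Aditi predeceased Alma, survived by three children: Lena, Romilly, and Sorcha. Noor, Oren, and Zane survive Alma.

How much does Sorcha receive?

The entire $3,990,000 passes to the siblings and their issue.
Counting each half-blood sibling's line as half a unit, there are 7/2 units in $3,990,000, so one unit is $1,140,000. Whole-blood lines (Oren, Aditi, and Zane) take $1,140,000 each; half-blood lines (Noor) take $570,000 each.
Aditi's share ($1,140,000) is divided into 3 shares of $380,000: Lena, Romilly, and Sorcha each take $380,000.

Sorcha receives $380,000.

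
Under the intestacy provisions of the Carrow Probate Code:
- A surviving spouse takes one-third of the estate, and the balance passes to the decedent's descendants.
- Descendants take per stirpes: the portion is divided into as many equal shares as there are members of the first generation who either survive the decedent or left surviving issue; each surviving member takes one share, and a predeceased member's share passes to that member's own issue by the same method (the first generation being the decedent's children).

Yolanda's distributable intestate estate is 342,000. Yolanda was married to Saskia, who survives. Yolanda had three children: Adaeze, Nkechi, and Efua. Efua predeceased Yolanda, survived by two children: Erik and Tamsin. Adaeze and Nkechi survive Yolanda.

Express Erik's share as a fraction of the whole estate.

Saskia takes one-third of 342,000 = 114,000. The remaining 228,000 passes to the descendants.
The descendants' portion (228,000) is divided into 3 shares of 76,000: Adaeze and Nkechi each take 76,000; Efua's 76,000 share passes to Efua's issue.
Efua's share (76,000) is divided into 2 shares of 38,000: Erik and Tamsin each take 38,000.

Erik receives 1/9 of the estate.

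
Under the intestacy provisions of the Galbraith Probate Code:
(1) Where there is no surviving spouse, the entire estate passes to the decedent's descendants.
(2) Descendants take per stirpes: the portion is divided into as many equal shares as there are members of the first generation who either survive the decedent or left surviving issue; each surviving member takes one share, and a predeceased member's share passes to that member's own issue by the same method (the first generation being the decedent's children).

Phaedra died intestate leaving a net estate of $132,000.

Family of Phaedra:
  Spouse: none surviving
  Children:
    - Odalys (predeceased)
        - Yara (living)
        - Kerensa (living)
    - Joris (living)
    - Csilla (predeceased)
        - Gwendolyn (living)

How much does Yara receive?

The entire $132,000 passes to the descendants.
That amount ($132,000) is divided into 3 shares of $44,000: Joris takes $44,000; Odalys's $44,000 share passes to Odalys's issue; Csilla's $44,000 share passes to Csilla's issue.
Odalys's share ($44,000) is divided into 2 shares of $22,000: Yara and Kerensa each take $22,000.
Csilla's share ($44,000) passes entirely to Gwendolyn.

Yara receives $22,000.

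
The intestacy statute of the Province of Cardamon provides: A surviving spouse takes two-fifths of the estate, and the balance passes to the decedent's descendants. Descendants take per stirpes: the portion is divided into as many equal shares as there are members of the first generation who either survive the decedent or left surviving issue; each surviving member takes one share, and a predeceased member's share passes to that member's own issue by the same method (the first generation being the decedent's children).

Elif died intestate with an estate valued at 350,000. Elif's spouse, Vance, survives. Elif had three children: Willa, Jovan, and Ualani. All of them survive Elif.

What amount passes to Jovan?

Vance takes two-fifths of 350,000 = 140,000. The remaining 210,000 passes to the descendants.
The descendants' portion (210,000) is divided into 3 shares of 70,000: Willa, Jovan, and Ualani each take 70,000.

Jovan receives 70,000.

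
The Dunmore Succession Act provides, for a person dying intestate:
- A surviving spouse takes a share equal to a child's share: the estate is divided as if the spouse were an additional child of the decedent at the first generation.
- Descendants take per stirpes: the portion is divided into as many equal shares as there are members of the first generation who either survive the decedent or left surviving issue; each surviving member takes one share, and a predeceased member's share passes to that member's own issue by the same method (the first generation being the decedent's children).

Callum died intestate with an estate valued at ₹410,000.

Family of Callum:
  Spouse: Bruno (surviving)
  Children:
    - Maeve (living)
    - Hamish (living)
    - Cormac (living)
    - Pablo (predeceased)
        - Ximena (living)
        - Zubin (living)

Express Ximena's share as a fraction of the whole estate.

The spouse counts as an additional share at the children's level, so there are 5 primary shares of ₹82,000. Bruno takes one such share (₹82,000).
The children's combined portion (₹328,000) is divided into 4 shares of ₹82,000: Maeve, Hamish, and Cormac each take ₹82,000; Pablo's ₹82,000 share passes to Pablo's issue.
Pablo's share (₹82,000) is divided into 2 shares of ₹41,000: Ximena and Zubin each take ₹41,000.

Ximena receives 1/10 of the estate.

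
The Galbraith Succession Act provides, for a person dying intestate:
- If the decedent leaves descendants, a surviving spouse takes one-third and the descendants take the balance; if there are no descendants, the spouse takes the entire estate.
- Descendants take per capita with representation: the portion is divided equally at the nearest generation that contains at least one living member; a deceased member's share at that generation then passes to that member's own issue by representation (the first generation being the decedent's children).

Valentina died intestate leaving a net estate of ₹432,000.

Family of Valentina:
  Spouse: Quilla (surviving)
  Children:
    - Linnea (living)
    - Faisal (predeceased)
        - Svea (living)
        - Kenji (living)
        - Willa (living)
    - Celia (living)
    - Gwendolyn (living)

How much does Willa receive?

Willa receives ₹24,000.

Quilla takes one-third of ₹432,000 = ₹144,000. The remaining ₹288,000 passes to the descendants.
The descendants' portion (₹288,000) is divided into 4 shares of ₹72,000: Linnea, Celia, and Gwendolyn each take ₹72,000; Faisal's ₹72,000 share passes to Faisal's issue.
Faisal's share (₹72,000) is divided into 3 shares of ₹24,000: Svea, Kenji, and Willa each take ₹24,000.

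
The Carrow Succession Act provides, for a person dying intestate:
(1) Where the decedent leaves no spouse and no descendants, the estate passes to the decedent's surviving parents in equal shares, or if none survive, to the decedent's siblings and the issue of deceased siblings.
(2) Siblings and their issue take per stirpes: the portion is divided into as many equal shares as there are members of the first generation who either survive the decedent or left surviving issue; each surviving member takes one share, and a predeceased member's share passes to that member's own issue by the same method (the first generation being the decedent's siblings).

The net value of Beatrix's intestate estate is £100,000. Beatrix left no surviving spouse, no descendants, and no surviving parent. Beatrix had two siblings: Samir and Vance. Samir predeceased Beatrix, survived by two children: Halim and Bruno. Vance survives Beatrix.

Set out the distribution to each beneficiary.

Halim: £25,000; Bruno: £25,000; Vance: £50,000

The entire £100,000 passes to the siblings and their issue.
That amount (£100,000) is divided into 2 shares of £50,000: Vance takes £50,000; Samir's £50,000 share passes to Samir's issue.
Samir's share (£50,000) is divided into 2 shares of £25,000: Halim and Bruno each take £25,000.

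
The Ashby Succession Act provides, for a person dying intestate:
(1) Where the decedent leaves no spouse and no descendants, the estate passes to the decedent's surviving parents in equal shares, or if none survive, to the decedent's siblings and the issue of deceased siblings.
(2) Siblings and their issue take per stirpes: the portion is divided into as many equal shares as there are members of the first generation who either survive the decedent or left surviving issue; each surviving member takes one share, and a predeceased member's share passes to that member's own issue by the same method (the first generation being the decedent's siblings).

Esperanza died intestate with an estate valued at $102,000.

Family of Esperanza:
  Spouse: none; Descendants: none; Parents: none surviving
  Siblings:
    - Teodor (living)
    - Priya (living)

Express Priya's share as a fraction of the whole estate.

The entire $102,000 passes to the siblings and their issue.
That amount ($102,000) is divided into 2 shares of $51,000: Teodor and Priya each take $51,000.

Priya receives 1/2 of the estate.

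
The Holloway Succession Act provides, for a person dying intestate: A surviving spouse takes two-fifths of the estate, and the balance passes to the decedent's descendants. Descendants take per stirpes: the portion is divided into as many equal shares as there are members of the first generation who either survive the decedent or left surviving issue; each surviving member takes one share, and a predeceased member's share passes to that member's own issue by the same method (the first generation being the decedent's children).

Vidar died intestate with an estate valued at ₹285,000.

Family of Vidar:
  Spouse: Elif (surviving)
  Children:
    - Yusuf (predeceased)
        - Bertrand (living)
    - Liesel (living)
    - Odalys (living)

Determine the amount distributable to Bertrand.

Elif takes two-fifths of ₹285,000 = ₹114,000. The remaining ₹171,000 passes to the descendants.
The descendants' portion (₹171,000) is divided into 3 shares of ₹57,000: Liesel and Odalys each take ₹57,000; Yusuf's ₹57,000 share passes to Yusuf's issue.
Yusuf's share (₹57,000) passes entirely to Bertrand.

Bertrand receives ₹57,000.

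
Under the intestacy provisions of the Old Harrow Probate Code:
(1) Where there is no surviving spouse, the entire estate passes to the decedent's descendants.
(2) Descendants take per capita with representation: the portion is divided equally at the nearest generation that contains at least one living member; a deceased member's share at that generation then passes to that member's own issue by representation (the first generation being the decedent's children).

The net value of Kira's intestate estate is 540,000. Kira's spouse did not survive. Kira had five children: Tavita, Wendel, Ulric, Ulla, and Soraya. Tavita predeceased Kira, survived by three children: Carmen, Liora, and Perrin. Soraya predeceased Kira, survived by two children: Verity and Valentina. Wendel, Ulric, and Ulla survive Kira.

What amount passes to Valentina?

The entire 540,000 passes to the descendants.
That amount (540,000) is divided into 5 shares of 108,000: Wendel, Ulric, and Ulla each take 108,000; Tavita's 108,000 share passes to Tavita's issue; Soraya's 108,000 share passes to Soraya's issue.
Tavita's share (108,000) is divided into 3 shares of 36,000: Carmen, Liora, and Perrin each take 36,000.
Soraya's share (108,000) is divided into 2 shares of 54,000: Verity and Valentina each take 54,000.

Valentina receives 54,000.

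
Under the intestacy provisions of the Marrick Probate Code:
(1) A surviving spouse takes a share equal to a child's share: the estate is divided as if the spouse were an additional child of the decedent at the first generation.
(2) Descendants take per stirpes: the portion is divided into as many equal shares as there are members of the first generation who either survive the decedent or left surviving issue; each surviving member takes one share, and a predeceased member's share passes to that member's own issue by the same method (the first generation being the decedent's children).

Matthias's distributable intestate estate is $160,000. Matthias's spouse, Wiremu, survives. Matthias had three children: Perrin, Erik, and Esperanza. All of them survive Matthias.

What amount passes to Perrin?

Perrin receives $40,000.

The spouse counts as an additional share at the children's level, so there are 4 primary shares of $40,000. Wiremu takes one such share ($40,000).
The children's combined portion ($120,000) is divided into 3 shares of $40,000: Perrin, Erik, and Esperanza each take $40,000.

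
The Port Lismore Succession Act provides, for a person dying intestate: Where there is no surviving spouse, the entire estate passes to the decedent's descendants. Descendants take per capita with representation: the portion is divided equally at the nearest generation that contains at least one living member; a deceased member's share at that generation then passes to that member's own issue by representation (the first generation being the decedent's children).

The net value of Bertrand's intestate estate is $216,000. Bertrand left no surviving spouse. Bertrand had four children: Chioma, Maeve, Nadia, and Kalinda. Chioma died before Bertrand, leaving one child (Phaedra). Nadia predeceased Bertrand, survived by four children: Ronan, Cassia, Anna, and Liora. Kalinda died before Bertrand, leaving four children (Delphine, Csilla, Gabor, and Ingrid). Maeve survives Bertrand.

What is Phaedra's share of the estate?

Phaedra receives $54,000.

The entire $216,000 passes to the descendants.
That amount ($216,000) is divided into 4 shares of $54,000: Maeve takes $54,000; Chioma's $54,000 share passes to Chioma's issue; Nadia's $54,000 share passes to Nadia's issue; Kalinda's $54,000 share passes to Kalinda's issue.
Chioma's share ($54,000) passes entirely to Phaedra.
Nadia's share ($54,000) is divided into 4 shares of $13,500: Ronan, Cassia, Anna, and Liora each take $13,500.
Kalinda's share ($54,000) is divided into 4 shares of $13,500: Delphine, Csilla, Gabor, and Ingrid each take $13,500.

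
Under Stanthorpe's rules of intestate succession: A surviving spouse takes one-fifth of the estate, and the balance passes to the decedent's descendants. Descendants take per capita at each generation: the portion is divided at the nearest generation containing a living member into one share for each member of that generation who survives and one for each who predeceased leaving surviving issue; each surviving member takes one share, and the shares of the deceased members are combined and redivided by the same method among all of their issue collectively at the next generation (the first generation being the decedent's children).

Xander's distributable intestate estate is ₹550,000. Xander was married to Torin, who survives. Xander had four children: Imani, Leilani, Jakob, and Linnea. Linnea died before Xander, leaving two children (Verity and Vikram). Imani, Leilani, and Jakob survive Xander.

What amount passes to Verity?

Verity receives ₹55,000.

Torin takes one-fifth of ₹550,000 = ₹110,000. The remaining ₹440,000 passes to the descendants.
The descendants' portion (₹440,000) is divided at the children's generation into 4 shares of ₹110,000. Imani, Leilani, and Jakob each take ₹110,000. The remaining share for the deceased Linnea (₹110,000) is carried to the next generation.
That pool (₹110,000) is divided at the grandchildren's generation equally among Verity and Vikram: ₹55,000 each.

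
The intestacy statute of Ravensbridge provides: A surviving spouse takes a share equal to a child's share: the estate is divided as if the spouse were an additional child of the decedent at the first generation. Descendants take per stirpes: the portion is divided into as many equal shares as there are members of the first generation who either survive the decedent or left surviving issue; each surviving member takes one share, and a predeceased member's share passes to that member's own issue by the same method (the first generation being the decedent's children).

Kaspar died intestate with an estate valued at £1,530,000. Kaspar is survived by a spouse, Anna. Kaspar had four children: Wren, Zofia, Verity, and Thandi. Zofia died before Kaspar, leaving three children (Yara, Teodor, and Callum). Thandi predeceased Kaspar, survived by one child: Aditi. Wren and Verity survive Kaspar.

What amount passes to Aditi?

The spouse counts as an additional share at the children's level, so there are 5 primary shares of £306,000. Anna takes one such share (£306,000).
The children's combined portion (£1,224,000) is divided into 4 shares of £306,000: Wren and Verity each take £306,000; Zofia's £306,000 share passes to Zofia's issue; Thandi's £306,000 share passes to Thandi's issue.
Zofia's share (£306,000) is divided into 3 shares of £102,000: Yara, Teodor, and Callum each take £102,000.
Thandi's share (£306,000) passes entirely to Aditi.

Aditi receives £306,000.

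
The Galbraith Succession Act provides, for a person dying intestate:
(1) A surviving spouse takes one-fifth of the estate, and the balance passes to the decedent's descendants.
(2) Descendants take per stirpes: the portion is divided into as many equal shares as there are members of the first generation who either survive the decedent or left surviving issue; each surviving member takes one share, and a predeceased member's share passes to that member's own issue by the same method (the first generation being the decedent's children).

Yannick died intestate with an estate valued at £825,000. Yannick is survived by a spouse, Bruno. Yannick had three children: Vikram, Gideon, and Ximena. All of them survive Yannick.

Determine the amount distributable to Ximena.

Bruno takes one-fifth of £825,000 = £165,000. The remaining £660,000 passes to the descendants.
The descendants' portion (£660,000) is divided into 3 shares of £220,000: Vikram, Gideon, and Ximena each take £220,000.

Ximena receives £220,000.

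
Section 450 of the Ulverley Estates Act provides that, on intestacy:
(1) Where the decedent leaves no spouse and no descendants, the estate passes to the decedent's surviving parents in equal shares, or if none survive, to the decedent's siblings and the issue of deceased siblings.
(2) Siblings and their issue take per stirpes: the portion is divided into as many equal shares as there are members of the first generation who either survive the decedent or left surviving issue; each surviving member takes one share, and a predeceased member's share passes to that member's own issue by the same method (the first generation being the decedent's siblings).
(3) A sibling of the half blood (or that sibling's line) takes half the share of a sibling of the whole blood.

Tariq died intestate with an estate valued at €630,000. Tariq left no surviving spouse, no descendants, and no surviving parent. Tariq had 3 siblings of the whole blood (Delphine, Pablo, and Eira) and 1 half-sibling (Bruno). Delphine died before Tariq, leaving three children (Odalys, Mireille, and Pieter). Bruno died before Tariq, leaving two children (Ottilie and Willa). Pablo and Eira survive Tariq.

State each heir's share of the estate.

The entire €630,000 passes to the siblings and their issue.
Counting each half-blood sibling's line as half a unit, there are 7/2 units in €630,000, so one unit is €180,000. Whole-blood lines (Delphine, Pablo, and Eira) take €180,000 each; half-blood lines (Bruno) take €90,000 each.
Delphine's share (€180,000) is divided into 3 shares of €60,000: Odalys, Mireille, and Pieter each take €60,000.
Bruno's share (€90,000) is divided into 2 shares of €45,000: Ottilie and Willa each take €45,000.

Odalys: €60,000; Mireille: €60,000; Pieter: €60,000; Pablo: €180,000; Ottilie: €45,000; Willa: €45,000; Eira: €180,000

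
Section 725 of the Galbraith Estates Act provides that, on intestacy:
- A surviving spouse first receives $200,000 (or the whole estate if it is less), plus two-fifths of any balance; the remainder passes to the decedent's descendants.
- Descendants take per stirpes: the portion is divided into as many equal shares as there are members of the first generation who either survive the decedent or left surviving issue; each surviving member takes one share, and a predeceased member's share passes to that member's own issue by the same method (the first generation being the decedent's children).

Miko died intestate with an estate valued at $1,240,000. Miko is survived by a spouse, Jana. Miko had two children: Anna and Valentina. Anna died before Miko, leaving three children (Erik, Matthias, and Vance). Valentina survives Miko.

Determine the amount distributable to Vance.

Vance receives $104,000.

Jana first takes $200,000, leaving a balance of $1,040,000. Jana then takes two-fifths of the balance ($416,000), for a total of $616,000. The remaining $624,000 passes to the descendants.
The descendants' portion ($624,000) is divided into 2 shares of $312,000: Valentina takes $312,000; Anna's $312,000 share passes to Anna's issue.
Anna's share ($312,000) is divided into 3 shares of $104,000: Erik, Matthias, and Vance each take $104,000.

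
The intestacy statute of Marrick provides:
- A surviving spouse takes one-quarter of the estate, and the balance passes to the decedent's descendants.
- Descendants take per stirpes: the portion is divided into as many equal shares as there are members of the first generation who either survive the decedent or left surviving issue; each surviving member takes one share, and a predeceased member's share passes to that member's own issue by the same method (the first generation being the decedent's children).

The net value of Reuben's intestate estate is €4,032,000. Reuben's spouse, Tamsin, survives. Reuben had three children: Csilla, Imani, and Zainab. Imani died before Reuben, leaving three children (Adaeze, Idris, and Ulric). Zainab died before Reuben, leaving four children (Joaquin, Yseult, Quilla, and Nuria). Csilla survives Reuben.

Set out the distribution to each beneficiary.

Tamsin takes one-quarter of €4,032,000 = €1,008,000. The remaining €3,024,000 passes to the descendants.
The descendants' portion (€3,024,000) is divided into 3 shares of €1,008,000: Csilla takes €1,008,000; Imani's €1,008,000 share passes to Imani's issue; Zainab's €1,008,000 share passes to Zainab's issue.
Imani's share (€1,008,000) is divided into 3 shares of €336,000: Adaeze, Idris, and Ulric each take €336,000.
Zainab's share (€1,008,000) is divided into 4 shares of €252,000: Joaquin, Yseult, Quilla, and Nuria each take €252,000.

Tamsin: €1,008,000; Csilla: €1,008,000; Adaeze: €336,000; Idris: €336,000; Ulric: €336,000; Joaquin: €252,000; Yseult: €252,000; Quilla: €252,000; Nuria: €252,000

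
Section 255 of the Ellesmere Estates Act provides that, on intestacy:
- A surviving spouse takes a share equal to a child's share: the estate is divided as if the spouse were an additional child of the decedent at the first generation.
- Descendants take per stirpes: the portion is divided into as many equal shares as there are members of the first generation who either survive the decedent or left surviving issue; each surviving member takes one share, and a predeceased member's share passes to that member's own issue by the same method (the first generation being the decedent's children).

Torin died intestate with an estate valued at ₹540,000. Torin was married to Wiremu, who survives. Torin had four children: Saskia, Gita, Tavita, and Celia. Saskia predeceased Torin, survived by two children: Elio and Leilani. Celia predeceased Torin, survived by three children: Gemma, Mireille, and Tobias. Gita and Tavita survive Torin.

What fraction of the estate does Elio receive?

The spouse counts as an additional share at the children's level, so there are 5 primary shares of ₹108,000. Wiremu takes one such share (₹108,000).
The children's combined portion (₹432,000) is divided into 4 shares of ₹108,000: Gita and Tavita each take ₹108,000; Saskia's ₹108,000 share passes to Saskia's issue; Celia's ₹108,000 share passes to Celia's issue.
Saskia's share (₹108,000) is divided into 2 shares of ₹54,000: Elio and Leilani each take ₹54,000.
Celia's share (₹108,000) is divided into 3 shares of ₹36,000: Gemma, Mireille, and Tobias each take ₹36,000.

Elio receives 1/10 of the estate.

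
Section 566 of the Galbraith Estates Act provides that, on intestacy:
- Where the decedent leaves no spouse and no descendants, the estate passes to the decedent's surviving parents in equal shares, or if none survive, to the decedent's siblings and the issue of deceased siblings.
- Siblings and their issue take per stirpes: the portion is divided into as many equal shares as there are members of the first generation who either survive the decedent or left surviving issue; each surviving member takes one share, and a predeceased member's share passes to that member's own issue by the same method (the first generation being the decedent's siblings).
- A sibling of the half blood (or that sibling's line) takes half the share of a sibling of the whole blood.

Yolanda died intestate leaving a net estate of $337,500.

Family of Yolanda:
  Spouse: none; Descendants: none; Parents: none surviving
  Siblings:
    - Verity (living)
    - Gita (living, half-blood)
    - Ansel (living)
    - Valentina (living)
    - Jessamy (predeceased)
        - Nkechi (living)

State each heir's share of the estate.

Verity: $75,000; Gita: $37,500; Ansel: $75,000; Valentina: $75,000; Nkechi: $75,000

The entire $337,500 passes to the siblings and their issue.
Counting each half-blood sibling's line as half a unit, there are 9/2 units in $337,500, so one unit is $75,000. Whole-blood lines (Verity, Ansel, Valentina, and Jessamy) take $75,000 each; half-blood lines (Gita) take $37,500 each.
Jessamy's share ($75,000) passes entirely to Nkechi.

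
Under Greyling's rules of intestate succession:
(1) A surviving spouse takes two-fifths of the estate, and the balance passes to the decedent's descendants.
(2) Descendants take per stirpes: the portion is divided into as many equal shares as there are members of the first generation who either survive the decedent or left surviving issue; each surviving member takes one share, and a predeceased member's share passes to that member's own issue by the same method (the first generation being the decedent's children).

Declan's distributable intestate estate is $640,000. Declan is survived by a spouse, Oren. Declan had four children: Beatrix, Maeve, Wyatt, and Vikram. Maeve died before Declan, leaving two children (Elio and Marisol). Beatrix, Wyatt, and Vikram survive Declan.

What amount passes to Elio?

Elio receives $48,000.

Oren takes two-fifths of $640,000 = $256,000. The remaining $384,000 passes to the descendants.
The descendants' portion ($384,000) is divided into 4 shares of $96,000: Beatrix, Wyatt, and Vikram each take $96,000; Maeve's $96,000 share passes to Maeve's issue.
Maeve's share ($96,000) is divided into 2 shares of $48,000: Elio and Marisol each take $48,000.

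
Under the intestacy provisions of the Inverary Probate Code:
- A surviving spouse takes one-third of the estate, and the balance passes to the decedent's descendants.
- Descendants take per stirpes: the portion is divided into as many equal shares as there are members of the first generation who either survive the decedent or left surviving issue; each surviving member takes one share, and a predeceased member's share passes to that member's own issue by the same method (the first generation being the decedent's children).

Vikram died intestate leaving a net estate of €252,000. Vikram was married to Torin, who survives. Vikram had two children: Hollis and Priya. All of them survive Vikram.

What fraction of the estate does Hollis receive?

Hollis receives 1/3 of the estate.

Torin takes one-third of €252,000 = €84,000. The remaining €168,000 passes to the descendants.
The descendants' portion (€168,000) is divided into 2 shares of €84,000: Hollis and Priya each take €84,000.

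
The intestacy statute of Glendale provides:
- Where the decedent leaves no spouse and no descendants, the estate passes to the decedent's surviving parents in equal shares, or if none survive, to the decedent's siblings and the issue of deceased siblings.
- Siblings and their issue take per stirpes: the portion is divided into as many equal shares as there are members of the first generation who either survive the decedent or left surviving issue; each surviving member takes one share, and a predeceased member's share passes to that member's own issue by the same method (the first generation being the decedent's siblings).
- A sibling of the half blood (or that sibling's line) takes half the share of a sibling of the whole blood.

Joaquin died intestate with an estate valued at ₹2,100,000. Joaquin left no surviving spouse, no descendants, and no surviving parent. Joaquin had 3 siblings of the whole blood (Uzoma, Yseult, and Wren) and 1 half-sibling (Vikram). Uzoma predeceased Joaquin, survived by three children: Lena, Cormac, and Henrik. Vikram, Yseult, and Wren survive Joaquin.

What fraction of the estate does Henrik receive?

The entire ₹2,100,000 passes to the siblings and their issue.
Counting each half-blood sibling's line as half a unit, there are 7/2 units in ₹2,100,000, so one unit is ₹600,000. Whole-blood lines (Uzoma, Yseult, and Wren) take ₹600,000 each; half-blood lines (Vikram) take ₹300,000 each.
Uzoma's share (₹600,000) is divided into 3 shares of ₹200,000: Lena, Cormac, and Henrik each take ₹200,000.

Henrik receives 2/21 of the estate.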